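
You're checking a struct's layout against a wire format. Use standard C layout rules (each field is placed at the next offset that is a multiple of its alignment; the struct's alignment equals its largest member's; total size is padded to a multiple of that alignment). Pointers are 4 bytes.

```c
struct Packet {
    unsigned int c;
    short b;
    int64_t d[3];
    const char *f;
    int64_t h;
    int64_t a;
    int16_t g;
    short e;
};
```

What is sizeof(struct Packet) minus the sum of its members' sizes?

10

0..4  c  (4B, 4-aligned)
4..6  b  (2B, 2-aligned)
6..8  -- padding (2B)
8..32  d  (24B, 8-aligned)
32..36  f  (4B, 4-aligned)
36..40  -- padding (4B)
40..48  h  (8B, 8-aligned)
48..56  a  (8B, 8-aligned)
56..58  g  (2B, 2-aligned)
58..60  e  (2B, 2-aligned)
60..64  -- tail padding (4B)
sizeof = 64, alignof = 8
data bytes 54, size 64 → padding 10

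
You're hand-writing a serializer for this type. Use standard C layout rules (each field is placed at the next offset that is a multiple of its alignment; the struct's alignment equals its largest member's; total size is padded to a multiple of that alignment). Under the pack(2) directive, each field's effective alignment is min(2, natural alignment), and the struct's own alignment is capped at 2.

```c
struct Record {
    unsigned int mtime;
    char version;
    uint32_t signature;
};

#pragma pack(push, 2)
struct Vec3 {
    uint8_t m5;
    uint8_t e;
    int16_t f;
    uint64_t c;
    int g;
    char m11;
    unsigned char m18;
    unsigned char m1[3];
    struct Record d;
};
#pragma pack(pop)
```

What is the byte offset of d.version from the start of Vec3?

Record: mtime at 0 (size 4, align 4) → ends 4; version at 4 (size 1, align 1) → ends 5; pad 3 to align 4 for signature; signature at 8 (size 4, align 4) → ends 12; total 12 bytes, alignment 4
m5 at 0 (size 1, align 1) → ends 1
e at 1 (size 1, align 1) → ends 2
f at 2 (size 2, align 2) → ends 4
c at 4 (size 8, align 2) → ends 12
g at 12 (size 4, align 2) → ends 16
m11 at 16 (size 1, align 1) → ends 17
m18 at 17 (size 1, align 1) → ends 18
m1 at 18 (size 3, align 1) → ends 21
pad 1 to align 2 for d
d at 22 (size 12, align 2) → ends 34
within Record: version at 4
22 + 4 = 26

26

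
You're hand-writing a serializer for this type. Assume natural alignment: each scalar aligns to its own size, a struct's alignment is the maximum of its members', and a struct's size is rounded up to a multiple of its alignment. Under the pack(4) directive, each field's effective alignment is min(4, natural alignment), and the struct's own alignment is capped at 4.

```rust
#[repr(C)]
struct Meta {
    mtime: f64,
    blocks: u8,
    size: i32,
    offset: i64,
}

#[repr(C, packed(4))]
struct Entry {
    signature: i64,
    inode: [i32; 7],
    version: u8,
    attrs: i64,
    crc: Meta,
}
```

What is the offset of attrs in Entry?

Meta: mtime at 0 (size 8, align 8) → ends 8; blocks at 8 (size 1, align 1) → ends 9; pad 3 to align 4 for size; size at 12 (size 4, align 4) → ends 16; offset at 16 (size 8, align 8) → ends 24; total 24 bytes, alignment 8
signature at 0 (size 8, align 4) → ends 8
inode at 8 (size 28, align 4) → ends 36
version at 36 (size 1, align 1) → ends 37
pad 3 to align 4 for attrs
attrs at 40 (size 8, align 4) → ends 48

40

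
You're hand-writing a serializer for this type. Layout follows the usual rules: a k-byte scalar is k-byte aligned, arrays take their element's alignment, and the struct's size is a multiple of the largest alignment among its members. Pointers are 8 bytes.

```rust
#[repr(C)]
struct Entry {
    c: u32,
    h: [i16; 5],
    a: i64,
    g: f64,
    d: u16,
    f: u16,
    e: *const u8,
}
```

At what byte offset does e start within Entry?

40

@0: c [4B, align 4] → 4
@4: h [10B, align 2] → 14
+2 pad (align 8)
@16: a [8B, align 8] → 24
@24: g [8B, align 8] → 32
@32: d [2B, align 2] → 34
@34: f [2B, align 2] → 36
+4 pad (align 8)
@40: e [8B, align 8] → 48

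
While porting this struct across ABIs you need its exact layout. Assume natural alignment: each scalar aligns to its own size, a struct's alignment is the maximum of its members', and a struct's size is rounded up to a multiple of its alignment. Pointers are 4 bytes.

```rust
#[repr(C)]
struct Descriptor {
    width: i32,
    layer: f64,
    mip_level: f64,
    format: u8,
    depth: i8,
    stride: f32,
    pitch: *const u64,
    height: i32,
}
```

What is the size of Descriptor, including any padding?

40 bytes

width at 0 (size 4, align 4) → ends 4
pad 4 to align 8 for layer
layer at 8 (size 8, align 8) → ends 16
mip_level at 16 (size 8, align 8) → ends 24
format at 24 (size 1, align 1) → ends 25
depth at 25 (size 1, align 1) → ends 26
pad 2 to align 4 for stride
stride at 28 (size 4, align 4) → ends 32
pitch at 32 (size 4, align 4) → ends 36
height at 36 (size 4, align 4) → ends 40
total 40 bytes, alignment 8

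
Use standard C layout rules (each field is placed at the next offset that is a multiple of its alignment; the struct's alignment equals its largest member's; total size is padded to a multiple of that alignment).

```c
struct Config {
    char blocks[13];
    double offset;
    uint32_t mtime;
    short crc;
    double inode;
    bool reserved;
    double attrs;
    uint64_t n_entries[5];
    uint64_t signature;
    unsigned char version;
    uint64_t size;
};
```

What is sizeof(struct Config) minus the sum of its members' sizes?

19

0..13  blocks  (13B, 1-aligned)
13..16  -- padding (3B)
16..24  offset  (8B, 8-aligned)
24..28  mtime  (4B, 4-aligned)
28..30  crc  (2B, 2-aligned)
30..32  -- padding (2B)
32..40  inode  (8B, 8-aligned)
40..41  reserved  (1B, 1-aligned)
41..48  -- padding (7B)
48..56  attrs  (8B, 8-aligned)
56..96  n_entries  (40B, 8-aligned)
96..104  signature  (8B, 8-aligned)
104..105  version  (1B, 1-aligned)
105..112  -- padding (7B)
112..120  size  (8B, 8-aligned)
sizeof = 120, alignof = 8
data bytes 101, size 120 → padding 19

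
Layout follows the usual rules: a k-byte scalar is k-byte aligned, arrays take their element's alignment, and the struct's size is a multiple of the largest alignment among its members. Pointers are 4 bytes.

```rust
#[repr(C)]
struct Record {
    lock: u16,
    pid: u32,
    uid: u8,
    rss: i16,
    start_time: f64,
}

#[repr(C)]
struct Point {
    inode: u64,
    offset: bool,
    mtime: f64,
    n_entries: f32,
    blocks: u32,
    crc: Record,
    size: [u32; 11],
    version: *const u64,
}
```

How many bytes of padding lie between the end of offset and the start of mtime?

7

Record: lock at 0 (size 2, align 2) → ends 2; pad 2 to align 4 for pid; pid at 4 (size 4, align 4) → ends 8; uid at 8 (size 1, align 1) → ends 9; pad 1 to align 2 for rss; rss at 10 (size 2, align 2) → ends 12; pad 4 to align 8 for start_time; start_time at 16 (size 8, align 8) → ends 24; total 24 bytes, alignment 8
inode at 0 (size 8, align 8) → ends 8
offset at 8 (size 1, align 1) → ends 9
pad 7 to align 8 for mtime
mtime at 16 (size 8, align 8) → ends 24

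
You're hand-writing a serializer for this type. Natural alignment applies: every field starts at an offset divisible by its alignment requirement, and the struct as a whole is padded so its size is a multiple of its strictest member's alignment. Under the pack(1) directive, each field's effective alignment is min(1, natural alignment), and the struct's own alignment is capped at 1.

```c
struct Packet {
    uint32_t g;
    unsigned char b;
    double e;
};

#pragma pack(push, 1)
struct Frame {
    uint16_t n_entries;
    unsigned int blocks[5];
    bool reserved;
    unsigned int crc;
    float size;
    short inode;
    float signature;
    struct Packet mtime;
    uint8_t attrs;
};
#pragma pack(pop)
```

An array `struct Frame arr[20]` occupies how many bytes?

1080

Packet: 0..4  g  (4B, 4-aligned); 4..5  b  (1B, 1-aligned); 5..8  -- padding (3B); 8..16  e  (8B, 8-aligned); sizeof = 16, alignof = 8
0..2  n_entries  (2B, 1-aligned)
2..22  blocks  (20B, 1-aligned)
22..23  reserved  (1B, 1-aligned)
23..27  crc  (4B, 1-aligned)
27..31  size  (4B, 1-aligned)
31..33  inode  (2B, 1-aligned)
33..37  signature  (4B, 1-aligned)
37..53  mtime  (16B, 1-aligned)
53..54  attrs  (1B, 1-aligned)
sizeof = 54, alignof = 1
array of 20: 20 × 54 = 1080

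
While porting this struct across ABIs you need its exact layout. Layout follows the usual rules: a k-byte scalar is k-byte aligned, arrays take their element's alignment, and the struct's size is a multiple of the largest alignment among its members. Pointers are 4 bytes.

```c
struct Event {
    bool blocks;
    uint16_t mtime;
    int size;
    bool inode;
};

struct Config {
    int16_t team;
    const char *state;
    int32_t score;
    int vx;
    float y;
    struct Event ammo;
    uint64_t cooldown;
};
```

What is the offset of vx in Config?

12

Event: blocks at 0 (size 1, align 1) → ends 1; pad 1 to align 2 for mtime; mtime at 2 (size 2, align 2) → ends 4; size at 4 (size 4, align 4) → ends 8; inode at 8 (size 1, align 1) → ends 9; tail pad 3 to reach multiple of 4; total 12 bytes, alignment 4
team at 0 (size 2, align 2) → ends 2
pad 2 to align 4 for state
state at 4 (size 4, align 4) → ends 8
score at 8 (size 4, align 4) → ends 12
vx at 12 (size 4, align 4) → ends 16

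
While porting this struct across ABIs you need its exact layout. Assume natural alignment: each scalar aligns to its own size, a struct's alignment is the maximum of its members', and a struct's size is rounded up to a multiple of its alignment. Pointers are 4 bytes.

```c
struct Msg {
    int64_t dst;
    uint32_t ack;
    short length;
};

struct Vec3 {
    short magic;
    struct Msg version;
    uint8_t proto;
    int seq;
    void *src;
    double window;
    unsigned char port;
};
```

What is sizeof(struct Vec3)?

56

Msg: dst at 0 (size 8, align 8) → ends 8; ack at 8 (size 4, align 4) → ends 12; length at 12 (size 2, align 2) → ends 14; tail pad 2 to reach multiple of 8; total 16 bytes, alignment 8
magic at 0 (size 2, align 2) → ends 2
pad 6 to align 8 for version
version at 8 (size 16, align 8) → ends 24
proto at 24 (size 1, align 1) → ends 25
pad 3 to align 4 for seq
seq at 28 (size 4, align 4) → ends 32
src at 32 (size 4, align 4) → ends 36
pad 4 to align 8 for window
window at 40 (size 8, align 8) → ends 48
port at 48 (size 1, align 1) → ends 49
tail pad 7 to reach multiple of 8
total 56 bytes, alignment 8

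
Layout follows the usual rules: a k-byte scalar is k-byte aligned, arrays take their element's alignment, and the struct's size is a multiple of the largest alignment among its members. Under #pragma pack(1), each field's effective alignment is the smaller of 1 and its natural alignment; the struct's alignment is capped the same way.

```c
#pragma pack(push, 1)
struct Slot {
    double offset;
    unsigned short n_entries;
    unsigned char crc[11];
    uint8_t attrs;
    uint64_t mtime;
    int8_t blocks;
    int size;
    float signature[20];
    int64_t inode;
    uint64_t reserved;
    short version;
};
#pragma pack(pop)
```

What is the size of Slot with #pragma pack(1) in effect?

offset at 0 (size 8, align 1) → ends 8
n_entries at 8 (size 2, align 1) → ends 10
crc at 10 (size 11, align 1) → ends 21
attrs at 21 (size 1, align 1) → ends 22
mtime at 22 (size 8, align 1) → ends 30
blocks at 30 (size 1, align 1) → ends 31
size at 31 (size 4, align 1) → ends 35
signature at 35 (size 80, align 1) → ends 115
inode at 115 (size 8, align 1) → ends 123
reserved at 123 (size 8, align 1) → ends 131
version at 131 (size 2, align 1) → ends 133
total 133 bytes, alignment 1

133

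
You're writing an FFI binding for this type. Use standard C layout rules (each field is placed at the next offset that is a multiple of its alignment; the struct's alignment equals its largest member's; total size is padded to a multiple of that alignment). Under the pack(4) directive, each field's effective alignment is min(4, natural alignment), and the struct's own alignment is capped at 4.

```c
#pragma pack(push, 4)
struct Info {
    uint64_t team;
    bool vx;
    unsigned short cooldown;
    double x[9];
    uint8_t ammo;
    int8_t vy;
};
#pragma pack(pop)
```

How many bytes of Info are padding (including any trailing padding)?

3

team at 0 (size 8, align 4) → ends 8
vx at 8 (size 1, align 1) → ends 9
pad 1 to align 2 for cooldown
cooldown at 10 (size 2, align 2) → ends 12
x at 12 (size 72, align 4) → ends 84
ammo at 84 (size 1, align 1) → ends 85
vy at 85 (size 1, align 1) → ends 86
tail pad 2 to reach multiple of 4
total 88 bytes, alignment 4
data bytes 85, size 88 → padding 3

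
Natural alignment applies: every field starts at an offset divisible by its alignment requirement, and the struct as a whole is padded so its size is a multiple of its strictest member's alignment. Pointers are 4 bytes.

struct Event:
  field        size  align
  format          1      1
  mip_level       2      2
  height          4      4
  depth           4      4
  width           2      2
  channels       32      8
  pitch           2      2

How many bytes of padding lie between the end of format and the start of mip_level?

1

format at 0 (size 1, align 1) → ends 1
pad 1 to align 2 for mip_level
mip_level at 2 (size 2, align 2) → ends 4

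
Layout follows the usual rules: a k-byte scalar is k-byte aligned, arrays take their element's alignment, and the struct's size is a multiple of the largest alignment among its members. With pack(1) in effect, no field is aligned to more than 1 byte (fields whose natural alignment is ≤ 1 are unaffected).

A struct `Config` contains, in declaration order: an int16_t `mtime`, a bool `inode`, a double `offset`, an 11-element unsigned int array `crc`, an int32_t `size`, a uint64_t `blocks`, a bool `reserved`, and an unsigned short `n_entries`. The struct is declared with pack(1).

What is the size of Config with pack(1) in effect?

70

0..2  mtime  (2B, 1-aligned)
2..3  inode  (1B, 1-aligned)
3..11  offset  (8B, 1-aligned)
11..55  crc  (44B, 1-aligned)
55..59  size  (4B, 1-aligned)
59..67  blocks  (8B, 1-aligned)
67..68  reserved  (1B, 1-aligned)
68..70  n_entries  (2B, 1-aligned)
sizeof = 70, alignof = 1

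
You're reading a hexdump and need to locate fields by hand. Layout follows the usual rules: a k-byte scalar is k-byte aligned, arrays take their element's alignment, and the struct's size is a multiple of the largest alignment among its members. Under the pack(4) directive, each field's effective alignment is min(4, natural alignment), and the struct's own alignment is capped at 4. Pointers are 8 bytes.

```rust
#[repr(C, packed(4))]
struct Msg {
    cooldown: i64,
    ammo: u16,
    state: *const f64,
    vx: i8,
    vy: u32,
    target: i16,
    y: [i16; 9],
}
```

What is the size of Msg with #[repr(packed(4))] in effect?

48

@0: cooldown [8B, align 4] → 8
@8: ammo [2B, align 2] → 10
+2 pad (align 4)
@12: state [8B, align 4] → 20
@20: vx [1B, align 1] → 21
+3 pad (align 4)
@24: vy [4B, align 4] → 28
@28: target [2B, align 2] → 30
@30: y [18B, align 2] → 48
size 48, align 4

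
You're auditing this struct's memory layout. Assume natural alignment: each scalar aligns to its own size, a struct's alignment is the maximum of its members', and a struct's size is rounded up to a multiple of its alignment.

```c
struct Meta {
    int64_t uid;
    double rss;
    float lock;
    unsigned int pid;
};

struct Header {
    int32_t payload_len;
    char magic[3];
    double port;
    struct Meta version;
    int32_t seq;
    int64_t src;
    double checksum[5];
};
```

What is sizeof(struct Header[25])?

Meta: 0..8  uid  (8B, 8-aligned); 8..16  rss  (8B, 8-aligned); 16..20  lock  (4B, 4-aligned); 20..24  pid  (4B, 4-aligned); sizeof = 24, alignof = 8
0..4  payload_len  (4B, 4-aligned)
4..7  magic  (3B, 1-aligned)
7..8  -- padding (1B)
8..16  port  (8B, 8-aligned)
16..40  version  (24B, 8-aligned)
40..44  seq  (4B, 4-aligned)
44..48  -- padding (4B)
48..56  src  (8B, 8-aligned)
56..96  checksum  (40B, 8-aligned)
sizeof = 96, alignof = 8
array of 25: 25 × 96 = 2400

2400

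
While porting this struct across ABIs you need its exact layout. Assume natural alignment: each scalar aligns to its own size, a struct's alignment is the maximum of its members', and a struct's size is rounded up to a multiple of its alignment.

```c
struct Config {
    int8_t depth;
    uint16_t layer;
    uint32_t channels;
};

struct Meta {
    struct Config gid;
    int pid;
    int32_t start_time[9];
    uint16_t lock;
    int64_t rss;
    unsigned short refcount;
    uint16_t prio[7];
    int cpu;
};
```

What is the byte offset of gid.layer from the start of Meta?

2

Config: @0: depth [1B, align 1] → 1; +1 pad (align 2); @2: layer [2B, align 2] → 4; @4: channels [4B, align 4] → 8; size 8, align 4
@0: gid [8B, align 4] → 8
within Config: layer at 2
0 + 2 = 2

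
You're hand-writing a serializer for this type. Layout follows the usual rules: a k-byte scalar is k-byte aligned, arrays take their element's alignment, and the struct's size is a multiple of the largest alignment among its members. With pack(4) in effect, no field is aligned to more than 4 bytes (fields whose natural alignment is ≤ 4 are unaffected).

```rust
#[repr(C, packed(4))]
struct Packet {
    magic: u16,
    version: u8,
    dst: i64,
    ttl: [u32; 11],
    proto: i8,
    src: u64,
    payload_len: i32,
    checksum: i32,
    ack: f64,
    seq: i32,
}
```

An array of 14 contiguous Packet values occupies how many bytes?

1232

0..2  magic  (2B, 2-aligned)
2..3  version  (1B, 1-aligned)
3..4  -- padding (1B)
4..12  dst  (8B, 4-aligned)
12..56  ttl  (44B, 4-aligned)
56..57  proto  (1B, 1-aligned)
57..60  -- padding (3B)
60..68  src  (8B, 4-aligned)
68..72  payload_len  (4B, 4-aligned)
72..76  checksum  (4B, 4-aligned)
76..84  ack  (8B, 4-aligned)
84..88  seq  (4B, 4-aligned)
sizeof = 88, alignof = 4
array of 14: 14 × 88 = 1232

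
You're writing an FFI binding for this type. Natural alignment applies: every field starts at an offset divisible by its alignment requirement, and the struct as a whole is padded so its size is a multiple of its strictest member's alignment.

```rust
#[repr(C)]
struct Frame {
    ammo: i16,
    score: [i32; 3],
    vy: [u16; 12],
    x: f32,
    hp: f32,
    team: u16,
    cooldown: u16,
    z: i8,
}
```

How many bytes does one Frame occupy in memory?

ammo at 0 (size 2, align 2) → ends 2
pad 2 to align 4 for score
score at 4 (size 12, align 4) → ends 16
vy at 16 (size 24, align 2) → ends 40
x at 40 (size 4, align 4) → ends 44
hp at 44 (size 4, align 4) → ends 48
team at 48 (size 2, align 2) → ends 50
cooldown at 50 (size 2, align 2) → ends 52
z at 52 (size 1, align 1) → ends 53
tail pad 3 to reach multiple of 4
total 56 bytes, alignment 4

56 bytes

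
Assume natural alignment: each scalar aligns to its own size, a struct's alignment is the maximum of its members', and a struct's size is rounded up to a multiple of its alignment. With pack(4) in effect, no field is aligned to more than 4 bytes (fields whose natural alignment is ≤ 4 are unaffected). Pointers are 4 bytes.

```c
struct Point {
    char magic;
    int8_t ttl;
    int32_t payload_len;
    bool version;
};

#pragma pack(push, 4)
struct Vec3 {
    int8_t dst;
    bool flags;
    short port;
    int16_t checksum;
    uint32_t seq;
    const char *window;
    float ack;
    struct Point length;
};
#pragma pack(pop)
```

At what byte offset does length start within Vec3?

Point: @0: magic [1B, align 1] → 1; @1: ttl [1B, align 1] → 2; +2 pad (align 4); @4: payload_len [4B, align 4] → 8; @8: version [1B, align 1] → 9; +3 tail pad (align 4); size 12, align 4
@0: dst [1B, align 1] → 1
@1: flags [1B, align 1] → 2
@2: port [2B, align 2] → 4
@4: checksum [2B, align 2] → 6
+2 pad (align 4)
@8: seq [4B, align 4] → 12
@12: window [4B, align 4] → 16
@16: ack [4B, align 4] → 20
@20: length [12B, align 4] → 32

20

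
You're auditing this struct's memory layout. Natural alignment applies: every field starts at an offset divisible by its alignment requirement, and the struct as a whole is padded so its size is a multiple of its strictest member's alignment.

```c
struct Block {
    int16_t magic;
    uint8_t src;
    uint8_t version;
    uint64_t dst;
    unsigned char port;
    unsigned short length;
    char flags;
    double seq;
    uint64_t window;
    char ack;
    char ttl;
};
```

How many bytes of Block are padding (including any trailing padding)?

14

@0: magic [2B, align 2] → 2
@2: src [1B, align 1] → 3
@3: version [1B, align 1] → 4
+4 pad (align 8)
@8: dst [8B, align 8] → 16
@16: port [1B, align 1] → 17
+1 pad (align 2)
@18: length [2B, align 2] → 20
@20: flags [1B, align 1] → 21
+3 pad (align 8)
@24: seq [8B, align 8] → 32
@32: window [8B, align 8] → 40
@40: ack [1B, align 1] → 41
@41: ttl [1B, align 1] → 42
+6 tail pad (align 8)
size 48, align 8
data bytes 34, size 48 → padding 14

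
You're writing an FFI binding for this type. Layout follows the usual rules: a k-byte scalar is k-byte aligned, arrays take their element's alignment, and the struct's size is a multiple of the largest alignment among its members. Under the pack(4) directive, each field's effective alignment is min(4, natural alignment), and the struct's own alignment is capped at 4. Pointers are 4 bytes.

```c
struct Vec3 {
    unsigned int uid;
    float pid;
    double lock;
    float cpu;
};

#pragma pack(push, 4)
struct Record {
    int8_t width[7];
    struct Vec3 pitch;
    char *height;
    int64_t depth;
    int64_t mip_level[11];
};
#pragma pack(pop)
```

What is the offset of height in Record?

Vec3: 0..4  uid  (4B, 4-aligned); 4..8  pid  (4B, 4-aligned); 8..16  lock  (8B, 8-aligned); 16..20  cpu  (4B, 4-aligned); 20..24  -- tail padding (4B); sizeof = 24, alignof = 8
0..7  width  (7B, 1-aligned)
7..8  -- padding (1B)
8..32  pitch  (24B, 4-aligned)
32..36  height  (4B, 4-aligned)

32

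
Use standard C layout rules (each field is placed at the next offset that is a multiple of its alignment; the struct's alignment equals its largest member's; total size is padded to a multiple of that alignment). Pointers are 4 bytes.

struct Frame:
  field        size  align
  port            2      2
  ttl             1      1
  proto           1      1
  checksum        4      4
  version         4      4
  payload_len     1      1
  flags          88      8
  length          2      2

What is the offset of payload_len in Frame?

0..2  port  (2B, 2-aligned)
2..3  ttl  (1B, 1-aligned)
3..4  proto  (1B, 1-aligned)
4..8  checksum  (4B, 4-aligned)
8..12  version  (4B, 4-aligned)
12..13  payload_len  (1B, 1-aligned)

12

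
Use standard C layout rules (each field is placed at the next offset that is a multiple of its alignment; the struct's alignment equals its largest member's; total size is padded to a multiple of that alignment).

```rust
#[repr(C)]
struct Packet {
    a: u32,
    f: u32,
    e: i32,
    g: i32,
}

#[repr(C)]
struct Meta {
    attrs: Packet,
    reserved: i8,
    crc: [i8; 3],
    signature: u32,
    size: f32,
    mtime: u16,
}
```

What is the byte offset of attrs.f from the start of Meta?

Packet: @0: a [4B, align 4] → 4; @4: f [4B, align 4] → 8; @8: e [4B, align 4] → 12; @12: g [4B, align 4] → 16; size 16, align 4
@0: attrs [16B, align 4] → 16
within Packet: f at 4
0 + 4 = 4

4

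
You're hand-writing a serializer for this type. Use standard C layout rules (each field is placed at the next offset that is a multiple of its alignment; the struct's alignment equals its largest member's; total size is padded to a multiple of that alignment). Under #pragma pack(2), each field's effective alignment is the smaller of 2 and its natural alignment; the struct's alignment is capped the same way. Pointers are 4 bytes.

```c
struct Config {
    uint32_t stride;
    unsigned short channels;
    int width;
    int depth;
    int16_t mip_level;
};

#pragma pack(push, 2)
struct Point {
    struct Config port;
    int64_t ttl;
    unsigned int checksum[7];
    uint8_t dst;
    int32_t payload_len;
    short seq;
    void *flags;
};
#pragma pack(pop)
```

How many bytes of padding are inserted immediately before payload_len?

Config: @0: stride [4B, align 4] → 4; @4: channels [2B, align 2] → 6; +2 pad (align 4); @8: width [4B, align 4] → 12; @12: depth [4B, align 4] → 16; @16: mip_level [2B, align 2] → 18; +2 tail pad (align 4); size 20, align 4
@0: port [20B, align 2] → 20
@20: ttl [8B, align 2] → 28
@28: checksum [28B, align 2] → 56
@56: dst [1B, align 1] → 57
+1 pad (align 2)
@58: payload_len [4B, align 2] → 62

1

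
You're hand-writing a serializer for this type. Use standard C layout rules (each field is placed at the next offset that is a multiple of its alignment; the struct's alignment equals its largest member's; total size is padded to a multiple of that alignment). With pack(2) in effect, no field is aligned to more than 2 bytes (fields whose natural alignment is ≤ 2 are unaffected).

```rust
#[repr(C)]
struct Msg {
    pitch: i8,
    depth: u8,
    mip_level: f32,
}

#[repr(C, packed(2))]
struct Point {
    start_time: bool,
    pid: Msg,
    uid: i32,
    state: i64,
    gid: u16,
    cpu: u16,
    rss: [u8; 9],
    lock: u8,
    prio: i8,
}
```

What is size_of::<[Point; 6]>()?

228

Msg: @0: pitch [1B, align 1] → 1; @1: depth [1B, align 1] → 2; +2 pad (align 4); @4: mip_level [4B, align 4] → 8; size 8, align 4
@0: start_time [1B, align 1] → 1
+1 pad (align 2)
@2: pid [8B, align 2] → 10
@10: uid [4B, align 2] → 14
@14: state [8B, align 2] → 22
@22: gid [2B, align 2] → 24
@24: cpu [2B, align 2] → 26
@26: rss [9B, align 1] → 35
@35: lock [1B, align 1] → 36
@36: prio [1B, align 1] → 37
+1 tail pad (align 2)
size 38, align 2
array of 6: 6 × 38 = 228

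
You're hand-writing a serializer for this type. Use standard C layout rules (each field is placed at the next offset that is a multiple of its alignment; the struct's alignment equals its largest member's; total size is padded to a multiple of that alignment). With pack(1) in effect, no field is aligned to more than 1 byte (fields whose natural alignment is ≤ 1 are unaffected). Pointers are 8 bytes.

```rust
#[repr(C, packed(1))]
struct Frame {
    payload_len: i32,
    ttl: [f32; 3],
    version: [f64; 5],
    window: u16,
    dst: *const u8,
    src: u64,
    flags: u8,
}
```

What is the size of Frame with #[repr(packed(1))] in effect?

payload_len at 0 (size 4, align 1) → ends 4
ttl at 4 (size 12, align 1) → ends 16
version at 16 (size 40, align 1) → ends 56
window at 56 (size 2, align 1) → ends 58
dst at 58 (size 8, align 1) → ends 66
src at 66 (size 8, align 1) → ends 74
flags at 74 (size 1, align 1) → ends 75
total 75 bytes, alignment 1

75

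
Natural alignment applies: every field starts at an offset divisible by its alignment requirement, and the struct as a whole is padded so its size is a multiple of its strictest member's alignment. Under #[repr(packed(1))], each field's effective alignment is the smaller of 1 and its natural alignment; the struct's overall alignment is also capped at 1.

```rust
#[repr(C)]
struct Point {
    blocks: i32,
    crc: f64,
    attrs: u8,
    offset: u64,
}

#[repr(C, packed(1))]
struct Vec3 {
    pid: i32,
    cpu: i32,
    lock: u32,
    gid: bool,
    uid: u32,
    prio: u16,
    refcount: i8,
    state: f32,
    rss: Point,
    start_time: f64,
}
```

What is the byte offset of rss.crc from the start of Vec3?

Point: blocks at 0 (size 4, align 4) → ends 4; pad 4 to align 8 for crc; crc at 8 (size 8, align 8) → ends 16; attrs at 16 (size 1, align 1) → ends 17; pad 7 to align 8 for offset; offset at 24 (size 8, align 8) → ends 32; total 32 bytes, alignment 8
pid at 0 (size 4, align 1) → ends 4
cpu at 4 (size 4, align 1) → ends 8
lock at 8 (size 4, align 1) → ends 12
gid at 12 (size 1, align 1) → ends 13
uid at 13 (size 4, align 1) → ends 17
prio at 17 (size 2, align 1) → ends 19
refcount at 19 (size 1, align 1) → ends 20
state at 20 (size 4, align 1) → ends 24
rss at 24 (size 32, align 1) → ends 56
within Point: crc at 8
24 + 8 = 32

32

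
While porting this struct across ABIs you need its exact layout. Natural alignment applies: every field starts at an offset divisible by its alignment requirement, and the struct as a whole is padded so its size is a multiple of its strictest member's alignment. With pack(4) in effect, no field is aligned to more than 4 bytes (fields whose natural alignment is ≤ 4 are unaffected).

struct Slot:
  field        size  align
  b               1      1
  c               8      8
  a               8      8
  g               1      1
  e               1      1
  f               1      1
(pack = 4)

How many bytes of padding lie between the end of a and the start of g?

0

0..1  b  (1B, 1-aligned)
1..4  -- padding (3B)
4..12  c  (8B, 4-aligned)
12..20  a  (8B, 4-aligned)
20..21  g  (1B, 1-aligned)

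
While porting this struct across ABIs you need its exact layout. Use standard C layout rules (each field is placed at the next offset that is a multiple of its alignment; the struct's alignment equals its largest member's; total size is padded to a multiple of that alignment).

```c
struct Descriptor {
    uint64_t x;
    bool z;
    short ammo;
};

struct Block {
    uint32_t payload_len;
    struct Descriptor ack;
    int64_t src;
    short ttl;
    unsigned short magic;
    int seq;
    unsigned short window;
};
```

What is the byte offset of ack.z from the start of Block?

16

Descriptor: x at 0 (size 8, align 8) → ends 8; z at 8 (size 1, align 1) → ends 9; pad 1 to align 2 for ammo; ammo at 10 (size 2, align 2) → ends 12; tail pad 4 to reach multiple of 8; total 16 bytes, alignment 8
payload_len at 0 (size 4, align 4) → ends 4
pad 4 to align 8 for ack
ack at 8 (size 16, align 8) → ends 24
within Descriptor: z at 8
8 + 8 = 16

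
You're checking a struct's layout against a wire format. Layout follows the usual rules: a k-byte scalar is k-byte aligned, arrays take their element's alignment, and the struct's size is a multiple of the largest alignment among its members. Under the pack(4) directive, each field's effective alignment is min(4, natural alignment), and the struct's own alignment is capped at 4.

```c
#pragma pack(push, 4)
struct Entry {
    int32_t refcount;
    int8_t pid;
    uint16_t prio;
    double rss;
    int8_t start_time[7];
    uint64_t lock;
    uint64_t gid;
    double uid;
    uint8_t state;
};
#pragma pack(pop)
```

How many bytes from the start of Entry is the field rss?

0..4  refcount  (4B, 4-aligned)
4..5  pid  (1B, 1-aligned)
5..6  -- padding (1B)
6..8  prio  (2B, 2-aligned)
8..16  rss  (8B, 4-aligned)

8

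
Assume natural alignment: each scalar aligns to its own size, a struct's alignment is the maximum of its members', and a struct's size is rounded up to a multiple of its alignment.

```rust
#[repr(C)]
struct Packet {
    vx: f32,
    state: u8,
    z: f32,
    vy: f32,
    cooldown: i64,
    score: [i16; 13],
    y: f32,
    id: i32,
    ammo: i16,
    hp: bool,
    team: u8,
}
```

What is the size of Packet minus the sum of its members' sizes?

@0: vx [4B, align 4] → 4
@4: state [1B, align 1] → 5
+3 pad (align 4)
@8: z [4B, align 4] → 12
@12: vy [4B, align 4] → 16
@16: cooldown [8B, align 8] → 24
@24: score [26B, align 2] → 50
+2 pad (align 4)
@52: y [4B, align 4] → 56
@56: id [4B, align 4] → 60
@60: ammo [2B, align 2] → 62
@62: hp [1B, align 1] → 63
@63: team [1B, align 1] → 64
size 64, align 8
data bytes 59, size 64 → padding 5

5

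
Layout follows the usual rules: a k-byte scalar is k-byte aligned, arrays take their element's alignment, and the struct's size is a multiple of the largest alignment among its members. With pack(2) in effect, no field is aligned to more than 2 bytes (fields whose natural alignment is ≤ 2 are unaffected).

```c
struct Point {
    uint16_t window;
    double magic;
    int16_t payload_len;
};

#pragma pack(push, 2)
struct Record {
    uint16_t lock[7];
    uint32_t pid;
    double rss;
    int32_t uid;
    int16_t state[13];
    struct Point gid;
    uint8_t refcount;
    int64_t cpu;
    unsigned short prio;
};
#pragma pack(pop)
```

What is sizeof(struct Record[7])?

644

Point: 0..2  window  (2B, 2-aligned); 2..8  -- padding (6B); 8..16  magic  (8B, 8-aligned); 16..18  payload_len  (2B, 2-aligned); 18..24  -- tail padding (6B); sizeof = 24, alignof = 8
0..14  lock  (14B, 2-aligned)
14..18  pid  (4B, 2-aligned)
18..26  rss  (8B, 2-aligned)
26..30  uid  (4B, 2-aligned)
30..56  state  (26B, 2-aligned)
56..80  gid  (24B, 2-aligned)
80..81  refcount  (1B, 1-aligned)
81..82  -- padding (1B)
82..90  cpu  (8B, 2-aligned)
90..92  prio  (2B, 2-aligned)
sizeof = 92, alignof = 2
array of 7: 7 × 92 = 644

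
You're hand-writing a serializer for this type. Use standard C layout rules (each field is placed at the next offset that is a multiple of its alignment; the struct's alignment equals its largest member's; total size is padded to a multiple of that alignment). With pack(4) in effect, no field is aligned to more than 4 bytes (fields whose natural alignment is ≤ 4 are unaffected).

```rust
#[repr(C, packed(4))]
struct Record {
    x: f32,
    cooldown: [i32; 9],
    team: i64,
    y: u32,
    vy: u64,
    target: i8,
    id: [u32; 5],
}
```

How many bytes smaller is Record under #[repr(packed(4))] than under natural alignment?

4

natural layout:
  0..4  x  (4B, 4-aligned)
  4..40  cooldown  (36B, 4-aligned)
  40..48  team  (8B, 8-aligned)
  48..52  y  (4B, 4-aligned)
  52..56  -- padding (4B)
  56..64  vy  (8B, 8-aligned)
  64..65  target  (1B, 1-aligned)
  65..68  -- padding (3B)
  68..88  id  (20B, 4-aligned)
  sizeof = 88, alignof = 8
packed(4) layout:
  0..4  x  (4B, 4-aligned)
  4..40  cooldown  (36B, 4-aligned)
  40..48  team  (8B, 4-aligned)
  48..52  y  (4B, 4-aligned)
  52..60  vy  (8B, 4-aligned)
  60..61  target  (1B, 1-aligned)
  61..64  -- padding (3B)
  64..84  id  (20B, 4-aligned)
  sizeof = 84, alignof = 4
88 − 84 = 4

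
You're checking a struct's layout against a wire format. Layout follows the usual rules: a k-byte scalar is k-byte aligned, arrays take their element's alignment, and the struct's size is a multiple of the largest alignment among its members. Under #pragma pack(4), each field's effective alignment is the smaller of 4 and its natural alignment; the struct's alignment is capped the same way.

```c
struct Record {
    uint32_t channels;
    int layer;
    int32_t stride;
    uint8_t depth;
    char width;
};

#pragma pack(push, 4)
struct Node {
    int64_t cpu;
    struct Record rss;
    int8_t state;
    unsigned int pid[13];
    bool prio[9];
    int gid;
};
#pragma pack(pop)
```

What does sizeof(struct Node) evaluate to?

Record: channels at 0 (size 4, align 4) → ends 4; layer at 4 (size 4, align 4) → ends 8; stride at 8 (size 4, align 4) → ends 12; depth at 12 (size 1, align 1) → ends 13; width at 13 (size 1, align 1) → ends 14; tail pad 2 to reach multiple of 4; total 16 bytes, alignment 4
cpu at 0 (size 8, align 4) → ends 8
rss at 8 (size 16, align 4) → ends 24
state at 24 (size 1, align 1) → ends 25
pad 3 to align 4 for pid
pid at 28 (size 52, align 4) → ends 80
prio at 80 (size 9, align 1) → ends 89
pad 3 to align 4 for gid
gid at 92 (size 4, align 4) → ends 96
total 96 bytes, alignment 4

96 bytes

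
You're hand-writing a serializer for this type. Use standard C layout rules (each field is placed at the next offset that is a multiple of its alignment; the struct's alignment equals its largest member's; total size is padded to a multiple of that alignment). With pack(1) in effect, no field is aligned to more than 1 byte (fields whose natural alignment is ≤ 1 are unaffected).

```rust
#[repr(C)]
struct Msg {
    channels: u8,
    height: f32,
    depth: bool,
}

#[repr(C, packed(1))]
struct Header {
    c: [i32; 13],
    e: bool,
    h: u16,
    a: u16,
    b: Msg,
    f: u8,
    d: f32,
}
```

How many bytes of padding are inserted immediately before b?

Msg: @0: channels [1B, align 1] → 1; +3 pad (align 4); @4: height [4B, align 4] → 8; @8: depth [1B, align 1] → 9; +3 tail pad (align 4); size 12, align 4
@0: c [52B, align 1] → 52
@52: e [1B, align 1] → 53
@53: h [2B, align 1] → 55
@55: a [2B, align 1] → 57
@57: b [12B, align 1] → 69

0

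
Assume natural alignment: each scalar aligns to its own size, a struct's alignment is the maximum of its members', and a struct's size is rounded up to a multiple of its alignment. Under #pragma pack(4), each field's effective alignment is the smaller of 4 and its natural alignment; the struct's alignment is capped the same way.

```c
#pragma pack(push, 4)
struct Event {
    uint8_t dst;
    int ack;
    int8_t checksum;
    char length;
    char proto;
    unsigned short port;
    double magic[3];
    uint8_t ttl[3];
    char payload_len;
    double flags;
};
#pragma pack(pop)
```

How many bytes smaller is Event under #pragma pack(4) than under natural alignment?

natural layout:
  0..1  dst  (1B, 1-aligned)
  1..4  -- padding (3B)
  4..8  ack  (4B, 4-aligned)
  8..9  checksum  (1B, 1-aligned)
  9..10  length  (1B, 1-aligned)
  10..11  proto  (1B, 1-aligned)
  11..12  -- padding (1B)
  12..14  port  (2B, 2-aligned)
  14..16  -- padding (2B)
  16..40  magic  (24B, 8-aligned)
  40..43  ttl  (3B, 1-aligned)
  43..44  payload_len  (1B, 1-aligned)
  44..48  -- padding (4B)
  48..56  flags  (8B, 8-aligned)
  sizeof = 56, alignof = 8
packed(4) layout:
  0..1  dst  (1B, 1-aligned)
  1..4  -- padding (3B)
  4..8  ack  (4B, 4-aligned)
  8..9  checksum  (1B, 1-aligned)
  9..10  length  (1B, 1-aligned)
  10..11  proto  (1B, 1-aligned)
  11..12  -- padding (1B)
  12..14  port  (2B, 2-aligned)
  14..16  -- padding (2B)
  16..40  magic  (24B, 4-aligned)
  40..43  ttl  (3B, 1-aligned)
  43..44  payload_len  (1B, 1-aligned)
  44..52  flags  (8B, 4-aligned)
  sizeof = 52, alignof = 4
56 − 52 = 4

4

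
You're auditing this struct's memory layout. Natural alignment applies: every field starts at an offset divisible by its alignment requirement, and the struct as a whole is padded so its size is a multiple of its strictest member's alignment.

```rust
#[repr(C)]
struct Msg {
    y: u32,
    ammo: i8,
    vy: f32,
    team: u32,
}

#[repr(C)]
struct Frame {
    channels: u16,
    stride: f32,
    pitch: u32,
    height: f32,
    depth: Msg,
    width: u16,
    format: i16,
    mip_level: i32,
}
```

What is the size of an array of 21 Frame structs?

Msg: 0..4  y  (4B, 4-aligned); 4..5  ammo  (1B, 1-aligned); 5..8  -- padding (3B); 8..12  vy  (4B, 4-aligned); 12..16  team  (4B, 4-aligned); sizeof = 16, alignof = 4
0..2  channels  (2B, 2-aligned)
2..4  -- padding (2B)
4..8  stride  (4B, 4-aligned)
8..12  pitch  (4B, 4-aligned)
12..16  height  (4B, 4-aligned)
16..32  depth  (16B, 4-aligned)
32..34  width  (2B, 2-aligned)
34..36  format  (2B, 2-aligned)
36..40  mip_level  (4B, 4-aligned)
sizeof = 40, alignof = 4
array of 21: 21 × 40 = 840

840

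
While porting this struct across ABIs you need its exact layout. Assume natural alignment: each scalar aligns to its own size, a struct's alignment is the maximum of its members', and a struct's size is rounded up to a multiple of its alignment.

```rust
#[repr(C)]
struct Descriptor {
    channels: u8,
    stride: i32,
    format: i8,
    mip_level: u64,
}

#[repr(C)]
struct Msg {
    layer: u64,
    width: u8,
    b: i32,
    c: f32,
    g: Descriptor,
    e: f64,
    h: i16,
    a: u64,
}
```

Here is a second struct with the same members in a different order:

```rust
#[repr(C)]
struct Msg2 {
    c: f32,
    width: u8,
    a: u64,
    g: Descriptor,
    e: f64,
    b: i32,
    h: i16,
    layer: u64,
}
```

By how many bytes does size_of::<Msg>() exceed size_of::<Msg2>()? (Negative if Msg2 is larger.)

Descriptor: channels at 0 (size 1, align 1) → ends 1; pad 3 to align 4 for stride; stride at 4 (size 4, align 4) → ends 8; format at 8 (size 1, align 1) → ends 9; pad 7 to align 8 for mip_level; mip_level at 16 (size 8, align 8) → ends 24; total 24 bytes, alignment 8
layer at 0 (size 8, align 8) → ends 8
width at 8 (size 1, align 1) → ends 9
pad 3 to align 4 for b
b at 12 (size 4, align 4) → ends 16
c at 16 (size 4, align 4) → ends 20
pad 4 to align 8 for g
g at 24 (size 24, align 8) → ends 48
e at 48 (size 8, align 8) → ends 56
h at 56 (size 2, align 2) → ends 58
pad 6 to align 8 for a
a at 64 (size 8, align 8) → ends 72
total 72 bytes, alignment 8
— Msg2 —
c at 0 (size 4, align 4) → ends 4
width at 4 (size 1, align 1) → ends 5
pad 3 to align 8 for a
a at 8 (size 8, align 8) → ends 16
g at 16 (size 24, align 8) → ends 40
e at 40 (size 8, align 8) → ends 48
b at 48 (size 4, align 4) → ends 52
h at 52 (size 2, align 2) → ends 54
pad 2 to align 8 for layer
layer at 56 (size 8, align 8) → ends 64
total 64 bytes, alignment 8
72 − 64 = 8

8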